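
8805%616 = 181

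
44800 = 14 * 3200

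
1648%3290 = 1648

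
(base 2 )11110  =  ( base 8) 36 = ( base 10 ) 30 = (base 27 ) 13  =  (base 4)132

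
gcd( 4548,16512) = 12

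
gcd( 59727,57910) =1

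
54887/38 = 1444 + 15/38 = 1444.39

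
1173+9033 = 10206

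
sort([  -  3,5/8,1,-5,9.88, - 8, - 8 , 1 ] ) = [ - 8, - 8,-5,-3,5/8, 1,1,9.88 ] 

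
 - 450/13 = -450/13 = - 34.62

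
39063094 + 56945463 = 96008557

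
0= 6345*0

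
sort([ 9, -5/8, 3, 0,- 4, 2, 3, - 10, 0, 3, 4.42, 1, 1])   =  [ - 10,-4, - 5/8 , 0 , 0 , 1, 1, 2, 3, 3,  3, 4.42, 9]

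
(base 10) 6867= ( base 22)e43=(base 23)CMD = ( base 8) 15323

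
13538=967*14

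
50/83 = 50/83 = 0.60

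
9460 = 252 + 9208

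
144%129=15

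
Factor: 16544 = 2^5*11^1*47^1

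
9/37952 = 9/37952 = 0.00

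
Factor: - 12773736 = -2^3*3^2*31^1*59^1*97^1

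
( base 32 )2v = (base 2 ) 1011111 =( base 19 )50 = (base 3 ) 10112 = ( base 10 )95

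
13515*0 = 0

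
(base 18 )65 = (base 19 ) 5i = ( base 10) 113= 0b1110001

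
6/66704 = 3/33352= 0.00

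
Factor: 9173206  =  2^1*7^1 *655229^1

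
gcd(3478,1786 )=94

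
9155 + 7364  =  16519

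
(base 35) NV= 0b1101000100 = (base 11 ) 6a0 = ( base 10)836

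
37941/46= 37941/46 = 824.80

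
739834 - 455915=283919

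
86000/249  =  345 + 95/249 = 345.38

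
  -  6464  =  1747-8211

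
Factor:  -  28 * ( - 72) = 2^5 * 3^2 * 7^1  =  2016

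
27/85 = 27/85 = 0.32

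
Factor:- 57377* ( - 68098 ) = 2^1 * 79^1*181^1*317^1 *431^1= 3907258946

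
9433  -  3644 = 5789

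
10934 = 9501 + 1433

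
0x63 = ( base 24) 43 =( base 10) 99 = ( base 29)3c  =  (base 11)90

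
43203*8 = 345624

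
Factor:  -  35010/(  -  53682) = 15/23 = 3^1*5^1*23^( - 1)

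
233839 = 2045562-1811723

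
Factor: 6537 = 3^1*2179^1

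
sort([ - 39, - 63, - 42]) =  [ - 63 , - 42,-39]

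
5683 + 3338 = 9021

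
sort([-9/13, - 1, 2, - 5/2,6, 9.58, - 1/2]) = [ - 5/2, - 1, - 9/13, - 1/2, 2, 6,9.58]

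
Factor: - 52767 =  - 3^2*11^1 * 13^1 * 41^1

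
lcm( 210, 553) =16590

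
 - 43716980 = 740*(- 59077)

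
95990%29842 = 6464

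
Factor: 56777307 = 3^1*479^1 * 39511^1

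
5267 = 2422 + 2845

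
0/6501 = 0 = 0.00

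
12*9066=108792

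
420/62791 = 420/62791  =  0.01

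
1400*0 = 0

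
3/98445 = 1/32815 = 0.00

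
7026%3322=382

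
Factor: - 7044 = -2^2  *  3^1*587^1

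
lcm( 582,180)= 17460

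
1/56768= 1/56768=0.00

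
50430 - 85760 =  - 35330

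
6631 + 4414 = 11045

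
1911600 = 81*23600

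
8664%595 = 334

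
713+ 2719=3432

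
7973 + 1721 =9694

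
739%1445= 739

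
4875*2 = 9750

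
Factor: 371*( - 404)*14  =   - 2098376=- 2^3*7^2 * 53^1*101^1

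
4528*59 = 267152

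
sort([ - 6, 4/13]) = [ - 6, 4/13 ] 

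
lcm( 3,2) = 6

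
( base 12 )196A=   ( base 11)2374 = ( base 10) 3106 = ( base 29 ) 3K3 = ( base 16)c22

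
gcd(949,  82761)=1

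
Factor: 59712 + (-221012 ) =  - 161300 = - 2^2*5^2*  1613^1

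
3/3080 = 3/3080 = 0.00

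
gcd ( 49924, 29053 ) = 1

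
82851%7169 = 3992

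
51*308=15708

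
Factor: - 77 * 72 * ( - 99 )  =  2^3*3^4*7^1*11^2= 548856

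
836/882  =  418/441 = 0.95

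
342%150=42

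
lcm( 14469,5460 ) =289380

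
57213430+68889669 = 126103099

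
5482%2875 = 2607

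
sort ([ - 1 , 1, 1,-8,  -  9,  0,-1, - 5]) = [ - 9,-8,  -  5, - 1, - 1,0, 1, 1]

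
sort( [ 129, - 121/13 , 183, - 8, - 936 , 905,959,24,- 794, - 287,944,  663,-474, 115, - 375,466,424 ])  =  [-936, - 794, - 474,- 375, - 287, - 121/13, - 8 , 24,115, 129,183,  424,466,663, 905,944,959 ] 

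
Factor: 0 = 0^1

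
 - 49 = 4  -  53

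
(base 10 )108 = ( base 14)7a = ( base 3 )11000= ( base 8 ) 154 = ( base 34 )36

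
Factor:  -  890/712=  - 5/4 = -2^( - 2 )*5^1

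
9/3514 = 9/3514 = 0.00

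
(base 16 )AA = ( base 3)20022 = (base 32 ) 5A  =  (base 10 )170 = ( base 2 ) 10101010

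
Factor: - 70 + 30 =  -40=-2^3 * 5^1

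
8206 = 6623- - 1583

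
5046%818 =138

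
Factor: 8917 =37^1*241^1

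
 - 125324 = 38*( - 3298)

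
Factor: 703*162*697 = 79378542=2^1 * 3^4*17^1*19^1 * 37^1 * 41^1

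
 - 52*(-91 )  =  4732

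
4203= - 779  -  -4982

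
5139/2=2569 + 1/2 = 2569.50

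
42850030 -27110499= 15739531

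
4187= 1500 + 2687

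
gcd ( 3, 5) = 1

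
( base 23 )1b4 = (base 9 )1063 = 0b1100010010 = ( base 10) 786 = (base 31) PB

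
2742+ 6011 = 8753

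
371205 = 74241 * 5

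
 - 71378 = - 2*35689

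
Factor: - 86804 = - 2^2*21701^1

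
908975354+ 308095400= 1217070754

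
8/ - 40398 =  - 1+ 20195/20199=- 0.00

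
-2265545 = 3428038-5693583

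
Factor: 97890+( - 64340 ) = 33550 = 2^1 * 5^2*11^1 * 61^1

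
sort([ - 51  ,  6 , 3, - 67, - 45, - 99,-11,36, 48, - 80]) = [- 99, -80, - 67, - 51  ,-45, - 11, 3,6 , 36, 48]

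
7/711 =7/711 = 0.01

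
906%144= 42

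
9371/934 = 9371/934 = 10.03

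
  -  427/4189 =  - 427/4189 = -  0.10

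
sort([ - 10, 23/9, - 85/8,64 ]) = [ - 85/8, - 10, 23/9,64]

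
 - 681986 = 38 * ( - 17947)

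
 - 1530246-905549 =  - 2435795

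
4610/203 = 4610/203= 22.71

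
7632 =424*18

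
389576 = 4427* 88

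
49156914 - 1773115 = 47383799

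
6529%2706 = 1117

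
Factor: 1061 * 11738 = 2^1 * 1061^1*5869^1 = 12454018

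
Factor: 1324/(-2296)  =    -  331/574 = - 2^(- 1) * 7^(-1 )*41^(- 1) * 331^1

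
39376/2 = 19688 = 19688.00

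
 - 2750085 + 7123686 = 4373601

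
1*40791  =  40791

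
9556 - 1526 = 8030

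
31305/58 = 31305/58 = 539.74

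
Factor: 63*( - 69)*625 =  - 3^3*5^4*7^1*23^1 = - 2716875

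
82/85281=82/85281 = 0.00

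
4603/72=4603/72= 63.93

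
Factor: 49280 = 2^7*5^1*7^1*11^1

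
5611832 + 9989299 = 15601131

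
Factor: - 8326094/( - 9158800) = 594721/654200 = 2^( - 3)*5^( - 2 )*3271^(-1 )*594721^1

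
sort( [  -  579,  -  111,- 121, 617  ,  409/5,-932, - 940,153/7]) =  [ - 940, - 932, - 579,-121, - 111,153/7,  409/5,617]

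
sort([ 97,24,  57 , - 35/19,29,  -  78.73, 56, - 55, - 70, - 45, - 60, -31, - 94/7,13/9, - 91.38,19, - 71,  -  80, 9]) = [ - 91.38, - 80,-78.73,-71, - 70,  -  60,-55, - 45,-31, - 94/7, - 35/19,13/9,9,19,24, 29, 56,  57,97] 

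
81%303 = 81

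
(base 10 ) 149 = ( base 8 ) 225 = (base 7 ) 302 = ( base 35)49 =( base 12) 105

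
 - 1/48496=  - 1/48496 = - 0.00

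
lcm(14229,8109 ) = 754137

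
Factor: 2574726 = 2^1*3^1*7^1*11^1*5573^1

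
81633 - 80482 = 1151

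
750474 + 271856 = 1022330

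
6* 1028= 6168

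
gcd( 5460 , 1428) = 84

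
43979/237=185+134/237  =  185.57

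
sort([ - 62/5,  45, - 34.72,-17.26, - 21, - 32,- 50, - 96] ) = [ - 96, - 50, - 34.72, - 32, - 21, - 17.26,-62/5,45] 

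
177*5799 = 1026423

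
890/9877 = 890/9877 = 0.09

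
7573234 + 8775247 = 16348481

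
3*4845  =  14535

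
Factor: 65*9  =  585 = 3^2*5^1*13^1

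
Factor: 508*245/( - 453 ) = -2^2*3^( - 1 )*5^1 *7^2*127^1*151^ ( - 1) = - 124460/453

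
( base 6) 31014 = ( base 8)10022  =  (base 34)3J0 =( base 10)4114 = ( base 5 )112424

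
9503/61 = 155+48/61 = 155.79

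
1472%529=414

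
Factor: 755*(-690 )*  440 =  - 229218000 =- 2^4*3^1*5^3*11^1 * 23^1 * 151^1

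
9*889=8001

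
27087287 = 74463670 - 47376383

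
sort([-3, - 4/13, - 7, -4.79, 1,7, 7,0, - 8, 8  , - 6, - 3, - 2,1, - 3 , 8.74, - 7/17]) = [ - 8, - 7, - 6,  -  4.79, - 3,  -  3, - 3,-2, - 7/17, - 4/13,0,1,1,7, 7,8, 8.74 ]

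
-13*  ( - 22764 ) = 295932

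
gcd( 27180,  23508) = 36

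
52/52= 1=1.00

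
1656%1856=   1656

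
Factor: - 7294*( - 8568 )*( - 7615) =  - 475899364080 =-2^4*3^2*5^1*7^2*17^1*521^1*1523^1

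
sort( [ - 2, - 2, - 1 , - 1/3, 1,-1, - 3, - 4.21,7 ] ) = [ - 4.21,  -  3 , -2, - 2, -1, - 1, - 1/3,  1,7]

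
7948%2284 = 1096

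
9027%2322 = 2061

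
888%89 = 87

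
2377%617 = 526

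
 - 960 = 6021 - 6981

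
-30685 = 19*( - 1615 )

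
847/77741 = 847/77741 = 0.01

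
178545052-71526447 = 107018605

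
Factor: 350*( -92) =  - 32200 = - 2^3*5^2 * 7^1*23^1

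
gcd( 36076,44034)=2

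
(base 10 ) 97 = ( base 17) 5C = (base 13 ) 76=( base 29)3a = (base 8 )141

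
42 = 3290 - 3248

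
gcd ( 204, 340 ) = 68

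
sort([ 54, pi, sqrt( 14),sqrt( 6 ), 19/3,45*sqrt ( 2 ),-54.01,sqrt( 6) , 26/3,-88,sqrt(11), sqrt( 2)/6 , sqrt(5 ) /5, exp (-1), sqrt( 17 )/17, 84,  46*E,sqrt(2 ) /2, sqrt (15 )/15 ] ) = [ - 88, - 54.01,sqrt( 2) /6,sqrt (17 ) /17, sqrt(15)/15, exp( - 1),  sqrt(5 ) /5, sqrt(2 )/2,sqrt ( 6 ) , sqrt( 6 ),pi,  sqrt(11 ), sqrt( 14), 19/3 , 26/3, 54,45*sqrt( 2 ) , 84,  46*E]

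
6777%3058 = 661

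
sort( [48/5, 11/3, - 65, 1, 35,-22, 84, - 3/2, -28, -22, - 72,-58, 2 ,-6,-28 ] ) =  [ - 72, - 65,-58, - 28, - 28, - 22,-22, - 6 , - 3/2, 1, 2, 11/3, 48/5, 35,84 ] 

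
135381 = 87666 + 47715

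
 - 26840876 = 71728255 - 98569131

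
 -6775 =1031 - 7806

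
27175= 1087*25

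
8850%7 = 2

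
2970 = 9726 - 6756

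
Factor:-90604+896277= 11^1*73243^1 =805673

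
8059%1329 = 85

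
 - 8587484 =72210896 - 80798380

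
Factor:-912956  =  -2^2*11^1* 20749^1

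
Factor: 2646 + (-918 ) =2^6*3^3=1728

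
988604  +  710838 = 1699442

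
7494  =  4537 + 2957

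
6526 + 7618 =14144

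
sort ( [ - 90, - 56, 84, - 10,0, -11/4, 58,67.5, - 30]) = [ - 90, - 56, - 30, - 10, - 11/4,0 , 58,  67.5 , 84]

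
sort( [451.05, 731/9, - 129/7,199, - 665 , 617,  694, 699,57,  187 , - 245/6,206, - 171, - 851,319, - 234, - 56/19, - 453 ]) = [ - 851, - 665, - 453  , - 234, - 171, - 245/6, - 129/7, - 56/19, 57,  731/9,187, 199 , 206, 319, 451.05,617,694, 699 ] 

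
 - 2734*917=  - 2507078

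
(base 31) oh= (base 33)N2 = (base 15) 35B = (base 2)1011111001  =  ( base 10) 761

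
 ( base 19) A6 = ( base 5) 1241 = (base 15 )D1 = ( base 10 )196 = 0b11000100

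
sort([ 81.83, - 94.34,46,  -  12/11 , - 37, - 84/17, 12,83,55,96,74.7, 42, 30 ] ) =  [ - 94.34, - 37, - 84/17,-12/11, 12, 30, 42, 46, 55, 74.7,81.83,83, 96]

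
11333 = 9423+1910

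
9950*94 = 935300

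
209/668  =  209/668 = 0.31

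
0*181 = 0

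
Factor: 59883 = 3^1*19961^1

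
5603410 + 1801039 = 7404449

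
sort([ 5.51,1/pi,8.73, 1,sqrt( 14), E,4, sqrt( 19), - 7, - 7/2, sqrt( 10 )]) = [  -  7,-7/2,1/pi,1, E,  sqrt ( 10 ), sqrt(14 ) , 4,sqrt(19),5.51,8.73]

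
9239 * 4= 36956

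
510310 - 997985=-487675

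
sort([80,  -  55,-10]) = [- 55, - 10,80]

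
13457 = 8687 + 4770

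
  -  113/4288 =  - 1 +4175/4288 = - 0.03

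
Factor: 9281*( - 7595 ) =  - 5^1*7^2*31^1 *9281^1   =  - 70489195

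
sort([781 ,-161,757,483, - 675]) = [ - 675 , - 161,  483, 757,781]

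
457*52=23764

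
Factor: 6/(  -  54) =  - 1/9 = - 3^(-2)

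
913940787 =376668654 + 537272133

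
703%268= 167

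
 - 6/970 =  - 3/485 = - 0.01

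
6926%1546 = 742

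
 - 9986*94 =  - 938684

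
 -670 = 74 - 744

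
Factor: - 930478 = -2^1 * 17^1*27367^1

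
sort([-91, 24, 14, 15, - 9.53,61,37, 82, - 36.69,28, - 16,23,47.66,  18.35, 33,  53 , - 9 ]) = [ - 91,-36.69, - 16, - 9.53, -9, 14,15,18.35,23, 24,28, 33, 37,47.66,53,61,82]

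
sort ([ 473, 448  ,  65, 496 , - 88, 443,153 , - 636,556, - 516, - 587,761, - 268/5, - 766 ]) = [ - 766,- 636, - 587, - 516, - 88, - 268/5, 65, 153,443,448,473 , 496,556,761 ]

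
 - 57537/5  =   - 57537/5 = -11507.40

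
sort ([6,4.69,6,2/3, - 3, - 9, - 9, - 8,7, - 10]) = [-10, - 9, - 9, - 8, - 3,2/3,4.69,6,6, 7]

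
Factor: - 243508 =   -  2^2*17^1* 3581^1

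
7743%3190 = 1363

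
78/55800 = 13/9300 = 0.00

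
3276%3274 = 2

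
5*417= 2085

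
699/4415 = 699/4415 = 0.16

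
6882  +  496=7378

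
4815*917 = 4415355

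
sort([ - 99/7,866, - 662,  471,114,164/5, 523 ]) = [ - 662, - 99/7, 164/5, 114, 471 , 523,866 ]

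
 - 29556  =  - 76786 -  - 47230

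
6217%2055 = 52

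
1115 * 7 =7805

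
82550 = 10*8255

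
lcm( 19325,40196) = 1004900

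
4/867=4/867= 0.00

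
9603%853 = 220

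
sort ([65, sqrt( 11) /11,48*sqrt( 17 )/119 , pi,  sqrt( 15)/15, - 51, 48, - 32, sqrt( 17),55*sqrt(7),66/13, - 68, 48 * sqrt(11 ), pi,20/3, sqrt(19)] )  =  [ - 68 , -51, - 32, sqrt(15 )/15, sqrt( 11) /11,48*sqrt( 17 )/119, pi,pi,  sqrt( 17), sqrt( 19 ),66/13, 20/3 , 48,  65,  55*sqrt( 7) , 48*sqrt(11 )] 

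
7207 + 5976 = 13183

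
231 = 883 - 652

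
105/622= 105/622 = 0.17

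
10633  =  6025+4608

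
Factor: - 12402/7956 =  - 53/34 = - 2^( - 1)*17^(  -  1)*53^1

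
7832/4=1958 = 1958.00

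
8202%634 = 594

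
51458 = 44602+6856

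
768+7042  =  7810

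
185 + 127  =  312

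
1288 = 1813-525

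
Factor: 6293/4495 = 7/5  =  5^( - 1 ) * 7^1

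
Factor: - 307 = - 307^1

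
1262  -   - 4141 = 5403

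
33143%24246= 8897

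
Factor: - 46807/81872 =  - 2^( - 4 ) *7^( - 1)*17^( - 1) * 43^( - 1) * 46807^1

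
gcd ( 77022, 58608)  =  198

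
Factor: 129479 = 7^1*53^1* 349^1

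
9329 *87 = 811623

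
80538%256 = 154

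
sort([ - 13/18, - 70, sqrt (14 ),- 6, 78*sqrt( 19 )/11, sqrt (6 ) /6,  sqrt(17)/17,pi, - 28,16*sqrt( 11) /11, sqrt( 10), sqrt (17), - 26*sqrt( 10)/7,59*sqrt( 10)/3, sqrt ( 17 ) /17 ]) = [ - 70, - 28  ,  -  26*sqrt(10 ) /7, - 6,-13/18, sqrt(17)/17,sqrt(17)/17,sqrt ( 6 )/6, pi,  sqrt ( 10), sqrt(14), sqrt(17 ), 16*sqrt ( 11)/11,78*sqrt( 19 ) /11, 59* sqrt( 10)/3 ]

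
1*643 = 643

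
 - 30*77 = - 2310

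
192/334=96/167= 0.57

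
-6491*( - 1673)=10859443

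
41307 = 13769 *3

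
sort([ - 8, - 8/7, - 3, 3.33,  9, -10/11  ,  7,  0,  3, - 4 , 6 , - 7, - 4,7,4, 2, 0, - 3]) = [ - 8, - 7 , - 4, - 4 , - 3, - 3, - 8/7, - 10/11,  0,  0, 2, 3, 3.33,  4, 6,7 , 7,9]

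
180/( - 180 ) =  - 1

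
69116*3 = 207348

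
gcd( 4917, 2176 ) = 1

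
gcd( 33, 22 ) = 11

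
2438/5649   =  2438/5649 = 0.43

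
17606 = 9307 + 8299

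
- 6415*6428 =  - 41235620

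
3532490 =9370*377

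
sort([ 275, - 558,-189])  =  [-558, - 189,  275] 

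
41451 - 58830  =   - 17379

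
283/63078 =283/63078 = 0.00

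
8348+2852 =11200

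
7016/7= 1002 + 2/7 = 1002.29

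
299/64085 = 299/64085  =  0.00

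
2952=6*492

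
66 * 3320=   219120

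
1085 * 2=2170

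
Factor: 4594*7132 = 32764408 = 2^3 * 1783^1*2297^1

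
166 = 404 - 238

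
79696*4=318784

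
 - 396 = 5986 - 6382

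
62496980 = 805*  77636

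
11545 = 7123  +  4422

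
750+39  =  789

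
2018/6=1009/3 = 336.33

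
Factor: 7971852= 2^2*3^1*7^1*94903^1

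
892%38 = 18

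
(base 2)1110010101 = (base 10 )917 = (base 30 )10h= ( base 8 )1625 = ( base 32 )SL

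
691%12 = 7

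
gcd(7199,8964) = 1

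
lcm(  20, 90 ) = 180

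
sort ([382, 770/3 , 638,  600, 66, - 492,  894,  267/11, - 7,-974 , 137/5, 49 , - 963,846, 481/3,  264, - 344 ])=[ - 974, - 963, - 492  ,- 344, - 7, 267/11,137/5, 49,66,481/3,  770/3,264,382, 600,638, 846,  894]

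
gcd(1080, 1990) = 10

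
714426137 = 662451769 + 51974368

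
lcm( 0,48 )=0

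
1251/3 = 417 = 417.00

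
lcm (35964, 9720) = 359640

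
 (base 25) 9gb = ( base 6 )43540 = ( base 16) 1794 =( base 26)8O4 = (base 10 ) 6036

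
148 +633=781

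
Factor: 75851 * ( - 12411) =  - 941386761 = - 3^2*7^1*101^1*197^1*751^1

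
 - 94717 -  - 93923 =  - 794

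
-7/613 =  - 1 + 606/613 = -0.01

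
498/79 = 498/79 = 6.30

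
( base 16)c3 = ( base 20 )9f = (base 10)195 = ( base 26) 7d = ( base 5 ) 1240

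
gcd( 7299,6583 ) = 1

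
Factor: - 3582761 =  - 7^1*13^1*39371^1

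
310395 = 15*20693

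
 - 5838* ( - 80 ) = 467040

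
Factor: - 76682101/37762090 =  - 2^( - 1)*5^ ( - 1)*23^( - 1) * 164183^( - 1) * 76682101^1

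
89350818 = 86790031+2560787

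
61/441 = 61/441 = 0.14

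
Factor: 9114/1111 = 2^1* 3^1*  7^2*11^( -1)*31^1*101^( - 1 )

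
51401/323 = 51401/323 = 159.14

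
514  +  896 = 1410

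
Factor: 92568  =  2^3*3^1*7^1*19^1*29^1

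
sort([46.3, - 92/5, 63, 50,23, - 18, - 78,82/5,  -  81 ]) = [ - 81, - 78, - 92/5,-18,82/5,23,46.3,50,63]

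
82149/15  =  27383/5 = 5476.60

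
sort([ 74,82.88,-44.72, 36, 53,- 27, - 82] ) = [-82, - 44.72, - 27,36, 53,74,82.88 ] 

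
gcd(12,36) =12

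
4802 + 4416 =9218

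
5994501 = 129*46469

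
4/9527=4/9527 = 0.00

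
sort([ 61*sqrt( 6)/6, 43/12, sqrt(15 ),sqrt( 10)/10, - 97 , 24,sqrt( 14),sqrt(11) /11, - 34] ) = [ - 97, - 34,sqrt( 11 )/11,sqrt( 10)/10, 43/12, sqrt(14),sqrt( 15),24,61*sqrt( 6 )/6 ] 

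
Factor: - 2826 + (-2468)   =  - 2^1*2647^1=- 5294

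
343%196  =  147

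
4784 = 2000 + 2784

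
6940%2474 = 1992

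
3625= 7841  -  4216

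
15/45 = 1/3 = 0.33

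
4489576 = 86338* 52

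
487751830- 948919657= - 461167827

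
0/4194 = 0 = 0.00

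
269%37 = 10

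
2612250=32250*81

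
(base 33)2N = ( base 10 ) 89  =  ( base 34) 2L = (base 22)41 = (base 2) 1011001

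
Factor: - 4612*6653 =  - 2^2*1153^1*6653^1 = - 30683636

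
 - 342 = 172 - 514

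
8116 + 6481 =14597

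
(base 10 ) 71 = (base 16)47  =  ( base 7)131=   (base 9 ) 78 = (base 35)21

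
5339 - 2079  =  3260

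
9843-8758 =1085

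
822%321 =180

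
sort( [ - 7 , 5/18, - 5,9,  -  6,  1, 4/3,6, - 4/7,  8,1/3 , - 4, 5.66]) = [ - 7 , - 6, - 5, - 4, - 4/7,5/18, 1/3,  1, 4/3, 5.66, 6, 8,9] 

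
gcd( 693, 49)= 7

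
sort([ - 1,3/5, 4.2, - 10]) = [ - 10, - 1 , 3/5, 4.2 ]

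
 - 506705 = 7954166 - 8460871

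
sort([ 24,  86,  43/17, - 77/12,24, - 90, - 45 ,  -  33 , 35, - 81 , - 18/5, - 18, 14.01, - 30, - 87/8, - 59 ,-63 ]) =[ - 90, - 81, - 63, -59, - 45,-33 , - 30 , - 18, - 87/8,-77/12 , - 18/5, 43/17,14.01 , 24 , 24, 35, 86 ]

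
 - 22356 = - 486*46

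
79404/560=19851/140 = 141.79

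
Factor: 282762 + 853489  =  1136251 =977^1*1163^1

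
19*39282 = 746358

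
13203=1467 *9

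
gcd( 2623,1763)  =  43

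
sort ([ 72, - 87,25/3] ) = [ - 87, 25/3, 72 ]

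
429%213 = 3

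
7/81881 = 7/81881 = 0.00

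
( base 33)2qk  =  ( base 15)D8B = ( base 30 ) 3bq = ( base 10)3056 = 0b101111110000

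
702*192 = 134784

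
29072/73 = 29072/73 = 398.25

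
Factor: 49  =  7^2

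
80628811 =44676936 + 35951875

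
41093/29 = 1417=1417.00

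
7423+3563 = 10986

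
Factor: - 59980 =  - 2^2*5^1*2999^1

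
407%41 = 38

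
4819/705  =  4819/705 = 6.84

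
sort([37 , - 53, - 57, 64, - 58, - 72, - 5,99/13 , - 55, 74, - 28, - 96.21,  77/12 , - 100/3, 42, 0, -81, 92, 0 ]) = [-96.21, - 81, - 72,  -  58, - 57, - 55, - 53, - 100/3, - 28, - 5  ,  0, 0,77/12,99/13, 37 , 42 , 64,  74,  92 ] 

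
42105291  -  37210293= 4894998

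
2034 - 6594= - 4560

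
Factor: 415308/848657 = 2^2*3^1*17^( - 1)*53^1 *653^1*49921^( - 1 )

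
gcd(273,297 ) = 3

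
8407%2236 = 1699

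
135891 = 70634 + 65257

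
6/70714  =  3/35357 = 0.00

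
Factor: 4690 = 2^1 *5^1*7^1*67^1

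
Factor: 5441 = 5441^1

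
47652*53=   2525556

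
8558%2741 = 335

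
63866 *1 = 63866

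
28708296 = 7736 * 3711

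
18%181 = 18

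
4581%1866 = 849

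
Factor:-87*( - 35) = 3045 = 3^1*5^1*7^1*29^1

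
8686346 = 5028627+3657719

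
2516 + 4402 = 6918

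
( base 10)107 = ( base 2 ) 1101011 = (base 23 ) 4F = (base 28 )3N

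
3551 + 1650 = 5201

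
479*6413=3071827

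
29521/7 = 4217 + 2/7=4217.29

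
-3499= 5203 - 8702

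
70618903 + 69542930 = 140161833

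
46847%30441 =16406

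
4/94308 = 1/23577 = 0.00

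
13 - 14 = - 1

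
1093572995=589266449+504306546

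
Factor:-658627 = -751^1*877^1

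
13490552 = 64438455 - 50947903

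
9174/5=1834 + 4/5= 1834.80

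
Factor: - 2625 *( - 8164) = 21430500 = 2^2 *3^1*5^3*7^1 * 13^1 * 157^1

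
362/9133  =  362/9133 = 0.04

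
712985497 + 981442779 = 1694428276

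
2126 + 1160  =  3286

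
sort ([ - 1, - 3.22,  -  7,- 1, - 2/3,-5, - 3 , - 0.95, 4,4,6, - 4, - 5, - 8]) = [ - 8, - 7, - 5, - 5, - 4, - 3.22, - 3,-1, - 1,-0.95, - 2/3,  4,4,6]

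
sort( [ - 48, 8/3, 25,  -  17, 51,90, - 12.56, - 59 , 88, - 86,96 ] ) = [ - 86, -59,-48, - 17,  -  12.56, 8/3 , 25,51,88, 90, 96]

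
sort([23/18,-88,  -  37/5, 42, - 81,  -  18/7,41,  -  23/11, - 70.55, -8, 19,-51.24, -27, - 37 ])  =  [-88, - 81, - 70.55, - 51.24, - 37, - 27, - 8, - 37/5, -18/7, - 23/11,23/18, 19, 41, 42]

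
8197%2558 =523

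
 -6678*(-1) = 6678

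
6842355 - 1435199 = 5407156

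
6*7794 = 46764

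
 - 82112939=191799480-273912419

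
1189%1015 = 174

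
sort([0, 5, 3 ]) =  [0, 3,5]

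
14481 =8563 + 5918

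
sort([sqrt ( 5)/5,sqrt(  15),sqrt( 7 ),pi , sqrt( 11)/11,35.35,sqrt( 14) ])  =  [sqrt(11)/11 , sqrt(5 ) /5,sqrt( 7 ), pi, sqrt( 14), sqrt ( 15 ),35.35 ]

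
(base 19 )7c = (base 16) 91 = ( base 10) 145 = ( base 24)61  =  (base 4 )2101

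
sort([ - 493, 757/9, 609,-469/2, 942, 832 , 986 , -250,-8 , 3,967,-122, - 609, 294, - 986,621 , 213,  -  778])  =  [ - 986, - 778,  -  609,-493,-250,-469/2,-122, - 8,  3,  757/9,213 , 294, 609 , 621, 832,  942 , 967, 986 ]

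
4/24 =1/6 = 0.17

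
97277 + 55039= 152316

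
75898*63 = 4781574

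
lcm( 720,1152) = 5760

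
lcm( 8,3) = 24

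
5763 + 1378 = 7141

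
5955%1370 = 475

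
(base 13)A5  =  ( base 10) 135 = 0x87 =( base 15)90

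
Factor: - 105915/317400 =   -  2^(  -  3)*5^( - 1)*23^( - 1 )*307^1 = - 307/920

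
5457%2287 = 883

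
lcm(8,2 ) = 8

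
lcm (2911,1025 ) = 72775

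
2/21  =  2/21 = 0.10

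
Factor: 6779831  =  283^1*23957^1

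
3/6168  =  1/2056 = 0.00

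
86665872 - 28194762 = 58471110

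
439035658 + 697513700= 1136549358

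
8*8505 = 68040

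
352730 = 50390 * 7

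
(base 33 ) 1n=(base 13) 44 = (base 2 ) 111000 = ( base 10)56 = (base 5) 211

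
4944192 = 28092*176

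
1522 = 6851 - 5329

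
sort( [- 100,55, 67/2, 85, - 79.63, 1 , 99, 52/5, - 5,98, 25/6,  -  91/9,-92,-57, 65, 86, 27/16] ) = [-100,-92, -79.63, - 57,-91/9, - 5,1,27/16, 25/6,52/5 , 67/2,55 , 65, 85 , 86,98,99]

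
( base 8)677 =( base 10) 447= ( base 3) 121120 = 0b110111111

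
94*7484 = 703496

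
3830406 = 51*75106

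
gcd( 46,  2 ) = 2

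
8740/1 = 8740 = 8740.00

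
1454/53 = 1454/53 = 27.43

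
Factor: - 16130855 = -5^1*13^1*248167^1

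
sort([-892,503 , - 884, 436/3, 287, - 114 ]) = [ - 892, - 884, - 114,436/3,287, 503 ]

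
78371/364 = 215 + 111/364  =  215.30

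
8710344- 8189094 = 521250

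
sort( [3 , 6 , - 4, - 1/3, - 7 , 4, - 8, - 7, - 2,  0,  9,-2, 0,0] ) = [-8, - 7, - 7, - 4, - 2 ,-2, - 1/3, 0, 0, 0, 3, 4,6 , 9] 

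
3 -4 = -1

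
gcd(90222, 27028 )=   2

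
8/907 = 8/907  =  0.01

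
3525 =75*47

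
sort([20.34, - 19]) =[ - 19 , 20.34 ]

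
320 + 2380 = 2700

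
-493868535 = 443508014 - 937376549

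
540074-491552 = 48522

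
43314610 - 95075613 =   -  51761003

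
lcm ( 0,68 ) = 0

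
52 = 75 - 23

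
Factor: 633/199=3^1*199^( - 1)*211^1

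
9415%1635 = 1240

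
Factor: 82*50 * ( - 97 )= -2^2* 5^2 * 41^1 *97^1= - 397700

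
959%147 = 77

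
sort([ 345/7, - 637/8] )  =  [ - 637/8, 345/7 ]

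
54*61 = 3294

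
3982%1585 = 812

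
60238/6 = 30119/3 = 10039.67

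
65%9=2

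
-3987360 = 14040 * ( - 284)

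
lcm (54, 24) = 216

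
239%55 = 19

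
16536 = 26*636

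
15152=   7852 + 7300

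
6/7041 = 2/2347= 0.00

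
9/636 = 3/212 = 0.01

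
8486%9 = 8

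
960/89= 960/89  =  10.79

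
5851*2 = 11702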